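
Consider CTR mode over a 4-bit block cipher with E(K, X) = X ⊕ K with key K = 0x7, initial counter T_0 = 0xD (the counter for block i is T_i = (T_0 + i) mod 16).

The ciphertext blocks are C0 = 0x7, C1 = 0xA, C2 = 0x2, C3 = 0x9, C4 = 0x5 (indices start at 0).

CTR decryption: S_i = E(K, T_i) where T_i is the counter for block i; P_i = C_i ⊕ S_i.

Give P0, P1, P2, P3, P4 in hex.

P0: T = 0xD, S = E(K, T) = 0xA; 0x7 ⊕ 0xA = 0xD.
P1: T = 0xE, S = E(K, T) = 0x9; 0xA ⊕ 0x9 = 0x3.
P2: T = 0xF, S = E(K, T) = 0x8; 0x2 ⊕ 0x8 = 0xA.
P3: T = 0x0, S = E(K, T) = 0x7; 0x9 ⊕ 0x7 = 0xE.
P4: T = 0x1, S = E(K, T) = 0x6; 0x5 ⊕ 0x6 = 0x3.

P0 = 0xD, P1 = 0x3, P2 = 0xA, P3 = 0xE, P4 = 0x3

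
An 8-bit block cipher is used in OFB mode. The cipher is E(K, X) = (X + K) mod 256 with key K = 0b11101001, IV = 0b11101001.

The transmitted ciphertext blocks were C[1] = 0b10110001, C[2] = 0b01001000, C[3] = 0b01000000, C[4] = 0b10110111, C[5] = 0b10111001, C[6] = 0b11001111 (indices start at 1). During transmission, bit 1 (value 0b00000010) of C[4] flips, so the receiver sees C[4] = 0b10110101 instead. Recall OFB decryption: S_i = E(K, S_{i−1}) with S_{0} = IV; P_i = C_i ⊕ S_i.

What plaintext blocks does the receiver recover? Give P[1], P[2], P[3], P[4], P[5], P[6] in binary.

Only C[4] changed, to 0b10110101. In OFB, a change in C_i flips the same bit in P_i only; the keystream is unaffected. Decrypting the received ciphertext:
P[1]: S = E(K, 0b11101001) = 0b11010010; 0b10110001 ⊕ 0b11010010 = 0b01100011.
P[2]: S = E(K, 0b11010010) = 0b10111011; 0b01001000 ⊕ 0b10111011 = 0b11110011.
P[3]: S = E(K, 0b10111011) = 0b10100100; 0b01000000 ⊕ 0b10100100 = 0b11100100.
P[4]: S = E(K, 0b10100100) = 0b10001101; 0b10110101 ⊕ 0b10001101 = 0b00111000.
P[5]: S = E(K, 0b10001101) = 0b01110110; 0b10111001 ⊕ 0b01110110 = 0b11001111.
P[6]: S = E(K, 0b01110110) = 0b01011111; 0b11001111 ⊕ 0b01011111 = 0b10010000.
Blocks that differ from the original plaintext: P[4].

P[1] = 0b01100011, P[2] = 0b11110011, P[3] = 0b11100100, P[4] = 0b00111000, P[5] = 0b11001111, P[6] = 0b10010000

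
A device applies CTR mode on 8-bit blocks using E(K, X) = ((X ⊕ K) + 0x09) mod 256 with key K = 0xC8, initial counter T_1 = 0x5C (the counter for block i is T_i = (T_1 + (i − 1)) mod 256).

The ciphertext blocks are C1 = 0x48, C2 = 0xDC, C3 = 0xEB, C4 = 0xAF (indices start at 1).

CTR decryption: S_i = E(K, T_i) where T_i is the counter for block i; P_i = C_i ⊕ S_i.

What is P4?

P4: T = 0x5F, S = E(K, T) = 0xA0; 0xAF ⊕ 0xA0 = 0x0F.

P4 = 0x0F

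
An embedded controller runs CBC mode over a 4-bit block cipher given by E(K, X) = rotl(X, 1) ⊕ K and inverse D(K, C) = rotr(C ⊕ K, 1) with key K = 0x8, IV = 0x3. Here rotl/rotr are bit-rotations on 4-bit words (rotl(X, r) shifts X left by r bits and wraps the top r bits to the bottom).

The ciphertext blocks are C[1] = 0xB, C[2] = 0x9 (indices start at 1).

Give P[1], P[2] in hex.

P[1] = 0xA, P[2] = 0x3

CBC decryption: P_i = D(K, C_i) ⊕ C_{i−1}, with C_{0} = IV.
P[1]: D(K, 0xB) = 0x9; 0x9 ⊕ 0x3 = 0xA.
P[2]: D(K, 0x9) = 0x8; 0x8 ⊕ 0xB = 0x3.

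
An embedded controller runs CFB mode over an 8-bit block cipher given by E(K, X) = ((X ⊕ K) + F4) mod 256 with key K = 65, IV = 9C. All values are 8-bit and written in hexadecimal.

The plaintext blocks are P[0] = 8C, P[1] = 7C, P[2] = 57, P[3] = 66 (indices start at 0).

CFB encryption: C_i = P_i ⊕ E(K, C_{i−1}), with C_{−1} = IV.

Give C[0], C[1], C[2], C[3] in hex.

C[0]: E(K, 9C) = ED; 8C ⊕ ED = 61.
C[1]: E(K, 61) = F8; 7C ⊕ F8 = 84.
C[2]: E(K, 84) = D5; 57 ⊕ D5 = 82.
C[3]: E(K, 82) = DB; 66 ⊕ DB = BD.

C[0] = 61, C[1] = 84, C[2] = 82, C[3] = BD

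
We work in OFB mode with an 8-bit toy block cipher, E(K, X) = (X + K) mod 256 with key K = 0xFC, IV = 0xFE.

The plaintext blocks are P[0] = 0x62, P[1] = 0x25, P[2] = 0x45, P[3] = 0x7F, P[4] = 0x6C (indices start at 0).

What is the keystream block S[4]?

0xEA

OFB encryption: S_i = E(K, S_{i−1}) with S_{−1} = IV; C_i = P_i ⊕ S_i.
C[0]: S = E(K, 0xFE) = 0xFA; 0x62 ⊕ 0xFA = 0x98.
C[1]: S = E(K, 0xFA) = 0xF6; 0x25 ⊕ 0xF6 = 0xD3.
C[2]: S = E(K, 0xF6) = 0xF2; 0x45 ⊕ 0xF2 = 0xB7.
C[3]: S = E(K, 0xF2) = 0xEE; 0x7F ⊕ 0xEE = 0x91.
C[4]: S = E(K, 0xEE) = 0xEA; 0x6C ⊕ 0xEA = 0x86.
So S[4] = 0xEA.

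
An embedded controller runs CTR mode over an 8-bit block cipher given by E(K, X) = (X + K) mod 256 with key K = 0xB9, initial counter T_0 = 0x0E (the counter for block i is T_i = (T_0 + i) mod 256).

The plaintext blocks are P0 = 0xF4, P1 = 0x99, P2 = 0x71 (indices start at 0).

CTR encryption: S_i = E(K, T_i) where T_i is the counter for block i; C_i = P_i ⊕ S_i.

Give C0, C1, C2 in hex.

C0: T = 0x0E, S = E(K, T) = 0xC7; 0xF4 ⊕ 0xC7 = 0x33.
C1: T = 0x0F, S = E(K, T) = 0xC8; 0x99 ⊕ 0xC8 = 0x51.
C2: T = 0x10, S = E(K, T) = 0xC9; 0x71 ⊕ 0xC9 = 0xB8.

C0 = 0x33, C1 = 0x51, C2 = 0xB8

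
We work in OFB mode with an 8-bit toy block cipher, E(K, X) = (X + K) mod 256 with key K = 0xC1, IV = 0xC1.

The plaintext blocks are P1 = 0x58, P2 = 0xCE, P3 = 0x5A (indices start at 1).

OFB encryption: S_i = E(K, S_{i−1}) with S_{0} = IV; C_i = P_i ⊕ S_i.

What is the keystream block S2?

0x43

C1: S = E(K, 0xC1) = 0x82; 0x58 ⊕ 0x82 = 0xDA.
C2: S = E(K, 0x82) = 0x43; 0xCE ⊕ 0x43 = 0x8D.
So S2 = 0x43.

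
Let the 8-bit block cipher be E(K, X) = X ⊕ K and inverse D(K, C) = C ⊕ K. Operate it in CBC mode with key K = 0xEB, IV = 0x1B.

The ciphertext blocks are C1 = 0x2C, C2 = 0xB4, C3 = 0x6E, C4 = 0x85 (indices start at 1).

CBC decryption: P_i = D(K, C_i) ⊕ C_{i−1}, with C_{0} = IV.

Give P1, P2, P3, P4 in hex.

P1: D(K, 0x2C) = 0xC7; 0xC7 ⊕ 0x1B = 0xDC.
P2: D(K, 0xB4) = 0x5F; 0x5F ⊕ 0x2C = 0x73.
P3: D(K, 0x6E) = 0x85; 0x85 ⊕ 0xB4 = 0x31.
P4: D(K, 0x85) = 0x6E; 0x6E ⊕ 0x6E = 0x00.

P1 = 0xDC, P2 = 0x73, P3 = 0x31, P4 = 0x00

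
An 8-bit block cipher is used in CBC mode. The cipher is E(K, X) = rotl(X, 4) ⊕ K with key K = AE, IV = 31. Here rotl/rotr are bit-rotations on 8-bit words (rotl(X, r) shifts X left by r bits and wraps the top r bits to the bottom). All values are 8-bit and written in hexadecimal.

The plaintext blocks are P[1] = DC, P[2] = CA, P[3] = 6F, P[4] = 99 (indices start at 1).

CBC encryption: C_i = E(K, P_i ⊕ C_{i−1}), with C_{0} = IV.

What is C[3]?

C[1]: P[1] ⊕ 31 = ED; E(K, ED) = 70.
C[2]: P[2] ⊕ 70 = BA; E(K, BA) = 05.
C[3]: P[3] ⊕ 05 = 6A; E(K, 6A) = 08.

C[3] = 08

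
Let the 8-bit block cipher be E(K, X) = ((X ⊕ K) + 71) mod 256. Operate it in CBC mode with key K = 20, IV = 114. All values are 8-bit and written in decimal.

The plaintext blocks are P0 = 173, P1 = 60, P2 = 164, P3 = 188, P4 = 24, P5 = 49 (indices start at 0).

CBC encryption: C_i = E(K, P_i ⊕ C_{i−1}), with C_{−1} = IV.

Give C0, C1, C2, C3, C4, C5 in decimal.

C0 = 18, C1 = 129, C2 = 120, C3 = 23, C4 = 98, C5 = 142

C0: P0 ⊕ 114 = 223; E(K, 223) = 18.
C1: P1 ⊕ 18 = 46; E(K, 46) = 129.
C2: P2 ⊕ 129 = 37; E(K, 37) = 120.
C3: P3 ⊕ 120 = 196; E(K, 196) = 23.
C4: P4 ⊕ 23 = 15; E(K, 15) = 98.
C5: P5 ⊕ 98 = 83; E(K, 83) = 142.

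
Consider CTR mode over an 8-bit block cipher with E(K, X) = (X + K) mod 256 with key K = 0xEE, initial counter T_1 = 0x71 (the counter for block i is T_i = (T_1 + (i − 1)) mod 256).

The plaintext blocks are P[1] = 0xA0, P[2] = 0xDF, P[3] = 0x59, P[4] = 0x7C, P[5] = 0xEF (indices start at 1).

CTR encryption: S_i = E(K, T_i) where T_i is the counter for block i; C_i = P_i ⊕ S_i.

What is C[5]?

C[1]: T = 0x71, S = E(K, T) = 0x5F; 0xA0 ⊕ 0x5F = 0xFF.
C[2]: T = 0x72, S = E(K, T) = 0x60; 0xDF ⊕ 0x60 = 0xBF.
C[3]: T = 0x73, S = E(K, T) = 0x61; 0x59 ⊕ 0x61 = 0x38.
C[4]: T = 0x74, S = E(K, T) = 0x62; 0x7C ⊕ 0x62 = 0x1E.
C[5]: T = 0x75, S = E(K, T) = 0x63; 0xEF ⊕ 0x63 = 0x8C.

C[5] = 0x8C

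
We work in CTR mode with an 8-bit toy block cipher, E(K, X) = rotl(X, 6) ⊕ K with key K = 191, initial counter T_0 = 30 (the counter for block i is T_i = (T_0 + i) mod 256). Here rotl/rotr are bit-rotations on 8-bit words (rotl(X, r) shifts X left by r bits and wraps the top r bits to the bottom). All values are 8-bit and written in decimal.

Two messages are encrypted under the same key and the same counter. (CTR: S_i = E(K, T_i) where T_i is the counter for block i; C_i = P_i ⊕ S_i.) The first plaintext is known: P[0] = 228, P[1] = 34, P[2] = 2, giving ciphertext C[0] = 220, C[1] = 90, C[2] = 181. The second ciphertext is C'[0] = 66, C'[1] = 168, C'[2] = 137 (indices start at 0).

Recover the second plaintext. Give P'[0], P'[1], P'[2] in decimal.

In CTR with a reused counter, both messages share the same keystream S_i, so C_i ⊕ C'_i = P_i ⊕ P'_i and thus P'_i = P_i ⊕ C_i ⊕ C'_i.
P'[0]: 228 ⊕ 220 ⊕ 66 = 122.
P'[1]: 34 ⊕ 90 ⊕ 168 = 208.
P'[2]: 2 ⊕ 181 ⊕ 137 = 62.

P'[0] = 122, P'[1] = 208, P'[2] = 62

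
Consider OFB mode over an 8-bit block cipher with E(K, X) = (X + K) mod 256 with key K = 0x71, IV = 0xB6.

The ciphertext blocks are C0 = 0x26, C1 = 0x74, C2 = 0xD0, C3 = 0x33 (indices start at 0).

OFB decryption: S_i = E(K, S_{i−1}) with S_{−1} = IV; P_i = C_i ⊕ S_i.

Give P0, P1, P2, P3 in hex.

P0 = 0x01, P1 = 0xEC, P2 = 0xD9, P3 = 0x49

P0: S = E(K, 0xB6) = 0x27; 0x26 ⊕ 0x27 = 0x01.
P1: S = E(K, 0x27) = 0x98; 0x74 ⊕ 0x98 = 0xEC.
P2: S = E(K, 0x98) = 0x09; 0xD0 ⊕ 0x09 = 0xD9.
P3: S = E(K, 0x09) = 0x7A; 0x33 ⊕ 0x7A = 0x49.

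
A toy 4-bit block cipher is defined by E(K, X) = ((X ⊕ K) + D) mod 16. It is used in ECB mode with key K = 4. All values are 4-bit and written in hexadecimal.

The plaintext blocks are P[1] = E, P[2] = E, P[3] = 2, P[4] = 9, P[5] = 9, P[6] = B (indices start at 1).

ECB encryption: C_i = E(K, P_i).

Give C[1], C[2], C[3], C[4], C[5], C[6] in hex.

C[1] = 7, C[2] = 7, C[3] = 3, C[4] = A, C[5] = A, C[6] = C

C[1]: E(K, E) = 7.
C[2]: E(K, E) = 7.
C[3]: E(K, 2) = 3.
C[4]: E(K, 9) = A.
C[5]: E(K, 9) = A.
C[6]: E(K, B) = C.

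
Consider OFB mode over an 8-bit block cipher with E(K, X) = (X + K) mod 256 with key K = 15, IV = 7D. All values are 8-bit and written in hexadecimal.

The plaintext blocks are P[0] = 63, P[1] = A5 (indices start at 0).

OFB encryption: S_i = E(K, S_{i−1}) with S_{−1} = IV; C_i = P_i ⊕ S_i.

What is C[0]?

C[0] = F1

C[0]: S = E(K, 7D) = 92; 63 ⊕ 92 = F1.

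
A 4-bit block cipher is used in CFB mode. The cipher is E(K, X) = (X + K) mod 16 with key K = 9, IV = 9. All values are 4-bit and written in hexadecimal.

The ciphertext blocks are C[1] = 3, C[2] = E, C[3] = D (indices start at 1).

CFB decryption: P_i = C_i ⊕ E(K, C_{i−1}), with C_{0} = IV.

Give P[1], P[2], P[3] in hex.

P[1]: E(K, 9) = 2; 3 ⊕ 2 = 1.
P[2]: E(K, 3) = C; E ⊕ C = 2.
P[3]: E(K, E) = 7; D ⊕ 7 = A.

P[1] = 1, P[2] = 2, P[3] = A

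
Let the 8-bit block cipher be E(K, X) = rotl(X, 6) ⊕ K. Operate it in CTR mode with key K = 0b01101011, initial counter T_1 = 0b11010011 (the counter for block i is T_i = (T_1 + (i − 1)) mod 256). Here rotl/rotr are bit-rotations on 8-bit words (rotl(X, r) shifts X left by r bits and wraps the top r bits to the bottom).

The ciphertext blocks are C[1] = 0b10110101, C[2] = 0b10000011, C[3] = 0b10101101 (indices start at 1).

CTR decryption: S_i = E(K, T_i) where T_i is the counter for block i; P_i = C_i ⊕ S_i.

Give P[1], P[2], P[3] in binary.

P[1] = 0b00101010, P[2] = 0b11011101, P[3] = 0b10110011

P[1]: T = 0b11010011, S = E(K, T) = 0b10011111; 0b10110101 ⊕ 0b10011111 = 0b00101010.
P[2]: T = 0b11010100, S = E(K, T) = 0b01011110; 0b10000011 ⊕ 0b01011110 = 0b11011101.
P[3]: T = 0b11010101, S = E(K, T) = 0b00011110; 0b10101101 ⊕ 0b00011110 = 0b10110011.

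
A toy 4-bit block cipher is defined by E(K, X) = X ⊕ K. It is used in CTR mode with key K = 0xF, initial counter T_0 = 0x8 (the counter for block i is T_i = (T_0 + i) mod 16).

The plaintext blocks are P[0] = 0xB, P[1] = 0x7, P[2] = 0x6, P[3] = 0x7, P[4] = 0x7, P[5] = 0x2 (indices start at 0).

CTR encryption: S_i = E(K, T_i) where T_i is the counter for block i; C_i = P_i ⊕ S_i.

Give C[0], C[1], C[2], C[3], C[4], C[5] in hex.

C[0] = 0xC, C[1] = 0x1, C[2] = 0x3, C[3] = 0x3, C[4] = 0x4, C[5] = 0x0

C[0]: T = 0x8, S = E(K, T) = 0x7; 0xB ⊕ 0x7 = 0xC.
C[1]: T = 0x9, S = E(K, T) = 0x6; 0x7 ⊕ 0x6 = 0x1.
C[2]: T = 0xA, S = E(K, T) = 0x5; 0x6 ⊕ 0x5 = 0x3.
C[3]: T = 0xB, S = E(K, T) = 0x4; 0x7 ⊕ 0x4 = 0x3.
C[4]: T = 0xC, S = E(K, T) = 0x3; 0x7 ⊕ 0x3 = 0x4.
C[5]: T = 0xD, S = E(K, T) = 0x2; 0x2 ⊕ 0x2 = 0x0.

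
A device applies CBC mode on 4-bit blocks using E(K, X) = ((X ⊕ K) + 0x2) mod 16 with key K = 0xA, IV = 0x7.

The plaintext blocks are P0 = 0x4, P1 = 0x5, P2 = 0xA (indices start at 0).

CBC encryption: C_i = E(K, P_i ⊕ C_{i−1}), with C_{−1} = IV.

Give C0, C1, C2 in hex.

C0: P0 ⊕ 0x7 = 0x3; E(K, 0x3) = 0xB.
C1: P1 ⊕ 0xB = 0xE; E(K, 0xE) = 0x6.
C2: P2 ⊕ 0x6 = 0xC; E(K, 0xC) = 0x8.

C0 = 0xB, C1 = 0x6, C2 = 0x8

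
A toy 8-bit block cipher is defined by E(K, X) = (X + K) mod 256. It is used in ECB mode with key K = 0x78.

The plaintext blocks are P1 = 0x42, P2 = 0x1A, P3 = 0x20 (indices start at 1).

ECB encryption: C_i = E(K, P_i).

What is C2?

C2 = 0x92

C2: E(K, 0x1A) = 0x92.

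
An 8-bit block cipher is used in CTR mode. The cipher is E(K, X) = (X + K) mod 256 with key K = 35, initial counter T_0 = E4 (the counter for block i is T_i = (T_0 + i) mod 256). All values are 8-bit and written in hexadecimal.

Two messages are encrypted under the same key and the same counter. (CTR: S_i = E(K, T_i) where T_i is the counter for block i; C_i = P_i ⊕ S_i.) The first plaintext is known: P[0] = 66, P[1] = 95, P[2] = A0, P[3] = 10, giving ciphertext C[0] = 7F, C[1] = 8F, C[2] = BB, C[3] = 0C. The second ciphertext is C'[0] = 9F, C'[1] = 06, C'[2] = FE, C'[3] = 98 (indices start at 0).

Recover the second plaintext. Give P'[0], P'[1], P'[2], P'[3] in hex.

In CTR with a reused counter, both messages share the same keystream S_i, so C_i ⊕ C'_i = P_i ⊕ P'_i and thus P'_i = P_i ⊕ C_i ⊕ C'_i.
P'[0]: 66 ⊕ 7F ⊕ 9F = 86.
P'[1]: 95 ⊕ 8F ⊕ 06 = 1C.
P'[2]: A0 ⊕ BB ⊕ FE = E5.
P'[3]: 10 ⊕ 0C ⊕ 98 = 84.

P'[0] = 86, P'[1] = 1C, P'[2] = E5, P'[3] = 84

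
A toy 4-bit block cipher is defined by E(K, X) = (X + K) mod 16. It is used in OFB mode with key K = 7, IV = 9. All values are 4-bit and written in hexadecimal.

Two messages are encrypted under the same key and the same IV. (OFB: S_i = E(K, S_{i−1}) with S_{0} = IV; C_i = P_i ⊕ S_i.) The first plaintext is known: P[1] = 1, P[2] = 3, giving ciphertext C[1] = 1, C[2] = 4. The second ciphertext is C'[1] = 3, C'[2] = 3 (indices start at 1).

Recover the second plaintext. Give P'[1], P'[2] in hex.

P'[1] = 3, P'[2] = 4

In OFB with a reused IV, both messages share the same keystream S_i, so C_i ⊕ C'_i = P_i ⊕ P'_i and thus P'_i = P_i ⊕ C_i ⊕ C'_i.
P'[1]: 1 ⊕ 1 ⊕ 3 = 3.
P'[2]: 3 ⊕ 4 ⊕ 3 = 4.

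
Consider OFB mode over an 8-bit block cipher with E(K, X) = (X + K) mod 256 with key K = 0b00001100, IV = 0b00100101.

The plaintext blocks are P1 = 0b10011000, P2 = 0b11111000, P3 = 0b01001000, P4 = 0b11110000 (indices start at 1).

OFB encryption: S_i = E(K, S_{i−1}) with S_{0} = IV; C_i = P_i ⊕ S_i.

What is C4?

C4 = 0b10100101

C1: S = E(K, 0b00100101) = 0b00110001; 0b10011000 ⊕ 0b00110001 = 0b10101001.
C2: S = E(K, 0b00110001) = 0b00111101; 0b11111000 ⊕ 0b00111101 = 0b11000101.
C3: S = E(K, 0b00111101) = 0b01001001; 0b01001000 ⊕ 0b01001001 = 0b00000001.
C4: S = E(K, 0b01001001) = 0b01010101; 0b11110000 ⊕ 0b01010101 = 0b10100101.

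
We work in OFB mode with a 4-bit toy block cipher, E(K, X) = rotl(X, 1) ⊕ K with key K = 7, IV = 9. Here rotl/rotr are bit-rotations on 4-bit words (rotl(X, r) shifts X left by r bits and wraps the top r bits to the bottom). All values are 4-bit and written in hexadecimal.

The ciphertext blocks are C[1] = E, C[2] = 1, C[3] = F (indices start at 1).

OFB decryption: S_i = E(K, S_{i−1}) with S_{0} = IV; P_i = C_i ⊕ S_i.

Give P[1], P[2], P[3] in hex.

P[1] = A, P[2] = E, P[3] = 7

P[1]: S = E(K, 9) = 4; E ⊕ 4 = A.
P[2]: S = E(K, 4) = F; 1 ⊕ F = E.
P[3]: S = E(K, F) = 8; F ⊕ 8 = 7.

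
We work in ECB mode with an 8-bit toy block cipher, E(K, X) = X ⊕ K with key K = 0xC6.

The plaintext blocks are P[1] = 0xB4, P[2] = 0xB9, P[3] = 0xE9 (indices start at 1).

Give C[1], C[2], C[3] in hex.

C[1] = 0x72, C[2] = 0x7F, C[3] = 0x2F

ECB encryption: C_i = E(K, P_i).
C[1]: E(K, 0xB4) = 0x72.
C[2]: E(K, 0xB9) = 0x7F.
C[3]: E(K, 0xE9) = 0x2F.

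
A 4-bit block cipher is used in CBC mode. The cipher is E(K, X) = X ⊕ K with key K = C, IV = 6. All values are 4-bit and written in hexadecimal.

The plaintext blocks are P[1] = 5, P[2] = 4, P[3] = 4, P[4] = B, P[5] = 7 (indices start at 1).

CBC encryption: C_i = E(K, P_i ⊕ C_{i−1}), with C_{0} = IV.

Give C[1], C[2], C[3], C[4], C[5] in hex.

C[1]: P[1] ⊕ 6 = 3; E(K, 3) = F.
C[2]: P[2] ⊕ F = B; E(K, B) = 7.
C[3]: P[3] ⊕ 7 = 3; E(K, 3) = F.
C[4]: P[4] ⊕ F = 4; E(K, 4) = 8.
C[5]: P[5] ⊕ 8 = F; E(K, F) = 3.

C[1] = F, C[2] = 7, C[3] = F, C[4] = 8, C[5] = 3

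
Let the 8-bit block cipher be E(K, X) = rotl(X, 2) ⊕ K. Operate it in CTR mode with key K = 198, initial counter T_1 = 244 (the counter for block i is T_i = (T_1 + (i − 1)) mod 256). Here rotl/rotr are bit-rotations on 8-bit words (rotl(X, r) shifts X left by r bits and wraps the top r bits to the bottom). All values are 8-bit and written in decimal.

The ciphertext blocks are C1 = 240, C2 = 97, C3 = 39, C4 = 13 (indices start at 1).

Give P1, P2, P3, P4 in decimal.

CTR decryption: S_i = E(K, T_i) where T_i is the counter for block i; P_i = C_i ⊕ S_i.
P1: T = 244, S = E(K, T) = 21; 240 ⊕ 21 = 229.
P2: T = 245, S = E(K, T) = 17; 97 ⊕ 17 = 112.
P3: T = 246, S = E(K, T) = 29; 39 ⊕ 29 = 58.
P4: T = 247, S = E(K, T) = 25; 13 ⊕ 25 = 20.

P1 = 229, P2 = 112, P3 = 58, P4 = 20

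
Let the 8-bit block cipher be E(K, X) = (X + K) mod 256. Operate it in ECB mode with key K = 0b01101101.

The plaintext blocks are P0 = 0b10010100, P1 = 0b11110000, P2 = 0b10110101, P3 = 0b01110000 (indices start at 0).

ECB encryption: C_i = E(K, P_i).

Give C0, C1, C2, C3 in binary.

C0 = 0b00000001, C1 = 0b01011101, C2 = 0b00100010, C3 = 0b11011101

C0: E(K, 0b10010100) = 0b00000001.
C1: E(K, 0b11110000) = 0b01011101.
C2: E(K, 0b10110101) = 0b00100010.
C3: E(K, 0b01110000) = 0b11011101.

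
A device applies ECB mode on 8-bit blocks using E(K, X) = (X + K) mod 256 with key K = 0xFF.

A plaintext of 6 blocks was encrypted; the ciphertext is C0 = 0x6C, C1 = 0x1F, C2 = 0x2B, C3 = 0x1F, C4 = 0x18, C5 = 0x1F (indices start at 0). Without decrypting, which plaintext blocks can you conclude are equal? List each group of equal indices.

P1 = P3 = P5

ECB encrypts each block independently with the same key, so equal ciphertext blocks imply equal plaintext blocks.
C1 = C3 = C5 = 0x1F, so P1 = P3 = P5.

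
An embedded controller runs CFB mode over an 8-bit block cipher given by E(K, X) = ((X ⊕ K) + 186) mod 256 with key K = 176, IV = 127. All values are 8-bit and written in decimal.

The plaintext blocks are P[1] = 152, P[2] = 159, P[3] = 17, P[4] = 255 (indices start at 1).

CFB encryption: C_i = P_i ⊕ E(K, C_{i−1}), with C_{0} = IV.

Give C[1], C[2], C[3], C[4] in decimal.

C[1]: E(K, 127) = 137; 152 ⊕ 137 = 17.
C[2]: E(K, 17) = 91; 159 ⊕ 91 = 196.
C[3]: E(K, 196) = 46; 17 ⊕ 46 = 63.
C[4]: E(K, 63) = 73; 255 ⊕ 73 = 182.

C[1] = 17, C[2] = 196, C[3] = 63, C[4] = 182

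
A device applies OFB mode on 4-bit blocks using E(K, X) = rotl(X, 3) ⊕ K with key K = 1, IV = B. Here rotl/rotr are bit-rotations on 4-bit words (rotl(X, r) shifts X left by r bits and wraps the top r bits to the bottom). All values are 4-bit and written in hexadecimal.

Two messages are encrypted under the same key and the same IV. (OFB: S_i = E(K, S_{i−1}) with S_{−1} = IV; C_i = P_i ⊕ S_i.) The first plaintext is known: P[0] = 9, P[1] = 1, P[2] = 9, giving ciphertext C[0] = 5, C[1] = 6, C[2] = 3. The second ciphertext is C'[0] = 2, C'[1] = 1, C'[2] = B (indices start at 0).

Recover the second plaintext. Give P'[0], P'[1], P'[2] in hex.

In OFB with a reused IV, both messages share the same keystream S_i, so C_i ⊕ C'_i = P_i ⊕ P'_i and thus P'_i = P_i ⊕ C_i ⊕ C'_i.
P'[0]: 9 ⊕ 5 ⊕ 2 = E.
P'[1]: 1 ⊕ 6 ⊕ 1 = 6.
P'[2]: 9 ⊕ 3 ⊕ B = 1.

P'[0] = E, P'[1] = 6, P'[2] = 1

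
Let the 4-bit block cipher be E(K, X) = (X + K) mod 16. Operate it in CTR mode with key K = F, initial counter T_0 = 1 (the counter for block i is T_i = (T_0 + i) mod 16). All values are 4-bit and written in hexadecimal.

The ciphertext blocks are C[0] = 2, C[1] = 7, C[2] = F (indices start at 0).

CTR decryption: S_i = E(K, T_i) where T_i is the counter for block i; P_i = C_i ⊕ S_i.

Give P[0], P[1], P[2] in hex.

P[0]: T = 1, S = E(K, T) = 0; 2 ⊕ 0 = 2.
P[1]: T = 2, S = E(K, T) = 1; 7 ⊕ 1 = 6.
P[2]: T = 3, S = E(K, T) = 2; F ⊕ 2 = D.

P[0] = 2, P[1] = 6, P[2] = D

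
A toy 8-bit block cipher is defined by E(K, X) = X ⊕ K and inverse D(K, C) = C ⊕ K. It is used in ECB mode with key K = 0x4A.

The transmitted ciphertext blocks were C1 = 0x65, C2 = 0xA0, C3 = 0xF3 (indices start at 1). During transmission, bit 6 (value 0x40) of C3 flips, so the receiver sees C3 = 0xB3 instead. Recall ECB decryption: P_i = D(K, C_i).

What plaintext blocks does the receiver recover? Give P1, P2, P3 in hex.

Only C3 changed, to 0xB3. In ECB, a change in C_i affects only P_i. Decrypting the received ciphertext:
P1: D(K, 0x65) = 0x2F.
P2: D(K, 0xA0) = 0xEA.
P3: D(K, 0xB3) = 0xF9.
Blocks that differ from the original plaintext: P3.

P1 = 0x2F, P2 = 0xEA, P3 = 0xF9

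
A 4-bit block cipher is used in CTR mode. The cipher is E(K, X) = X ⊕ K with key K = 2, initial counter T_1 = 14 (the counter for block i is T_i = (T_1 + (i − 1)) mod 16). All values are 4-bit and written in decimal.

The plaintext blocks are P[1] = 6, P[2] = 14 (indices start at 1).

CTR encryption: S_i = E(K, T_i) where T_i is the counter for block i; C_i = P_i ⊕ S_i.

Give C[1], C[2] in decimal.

C[1] = 10, C[2] = 3

C[1]: T = 14, S = E(K, T) = 12; 6 ⊕ 12 = 10.
C[2]: T = 15, S = E(K, T) = 13; 14 ⊕ 13 = 3.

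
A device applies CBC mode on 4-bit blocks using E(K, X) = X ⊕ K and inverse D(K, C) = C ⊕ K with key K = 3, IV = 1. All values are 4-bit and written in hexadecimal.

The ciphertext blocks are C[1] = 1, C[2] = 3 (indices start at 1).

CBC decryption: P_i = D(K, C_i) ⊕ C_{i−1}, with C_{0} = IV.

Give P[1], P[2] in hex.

P[1] = 3, P[2] = 1

P[1]: D(K, 1) = 2; 2 ⊕ 1 = 3.
P[2]: D(K, 3) = 0; 0 ⊕ 1 = 1.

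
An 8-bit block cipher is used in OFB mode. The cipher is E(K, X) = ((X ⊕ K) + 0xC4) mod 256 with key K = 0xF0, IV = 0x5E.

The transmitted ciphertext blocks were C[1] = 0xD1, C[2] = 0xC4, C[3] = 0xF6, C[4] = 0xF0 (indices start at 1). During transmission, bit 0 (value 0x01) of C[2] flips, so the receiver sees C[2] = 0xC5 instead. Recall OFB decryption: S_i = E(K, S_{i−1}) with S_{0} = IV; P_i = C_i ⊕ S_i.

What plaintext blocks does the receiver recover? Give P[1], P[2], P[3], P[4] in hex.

Only C[2] changed, to 0xC5. In OFB, a change in C_i flips the same bit in P_i only; the keystream is unaffected. Decrypting the received ciphertext:
P[1]: S = E(K, 0x5E) = 0x72; 0xD1 ⊕ 0x72 = 0xA3.
P[2]: S = E(K, 0x72) = 0x46; 0xC5 ⊕ 0x46 = 0x83.
P[3]: S = E(K, 0x46) = 0x7A; 0xF6 ⊕ 0x7A = 0x8C.
P[4]: S = E(K, 0x7A) = 0x4E; 0xF0 ⊕ 0x4E = 0xBE.
Blocks that differ from the original plaintext: P[2].

P[1] = 0xA3, P[2] = 0x83, P[3] = 0x8C, P[4] = 0xBE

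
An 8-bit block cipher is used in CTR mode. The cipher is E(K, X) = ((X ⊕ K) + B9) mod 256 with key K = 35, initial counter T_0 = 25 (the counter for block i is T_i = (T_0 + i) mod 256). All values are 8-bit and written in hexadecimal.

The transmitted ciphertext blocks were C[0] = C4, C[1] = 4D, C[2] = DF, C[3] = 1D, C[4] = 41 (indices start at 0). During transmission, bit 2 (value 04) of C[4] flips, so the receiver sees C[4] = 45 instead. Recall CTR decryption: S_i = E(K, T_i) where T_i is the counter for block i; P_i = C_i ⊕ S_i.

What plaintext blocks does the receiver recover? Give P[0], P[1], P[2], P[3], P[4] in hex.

P[0] = 0D, P[1] = 81, P[2] = 14, P[3] = CB, P[4] = 90

Only C[4] changed, to 45. In CTR, a change in C_i flips the same bit in P_i only; the keystream is unaffected. Decrypting the received ciphertext:
P[0]: T = 25, S = E(K, T) = C9; C4 ⊕ C9 = 0D.
P[1]: T = 26, S = E(K, T) = CC; 4D ⊕ CC = 81.
P[2]: T = 27, S = E(K, T) = CB; DF ⊕ CB = 14.
P[3]: T = 28, S = E(K, T) = D6; 1D ⊕ D6 = CB.
P[4]: T = 29, S = E(K, T) = D5; 45 ⊕ D5 = 90.
Blocks that differ from the original plaintext: P[4].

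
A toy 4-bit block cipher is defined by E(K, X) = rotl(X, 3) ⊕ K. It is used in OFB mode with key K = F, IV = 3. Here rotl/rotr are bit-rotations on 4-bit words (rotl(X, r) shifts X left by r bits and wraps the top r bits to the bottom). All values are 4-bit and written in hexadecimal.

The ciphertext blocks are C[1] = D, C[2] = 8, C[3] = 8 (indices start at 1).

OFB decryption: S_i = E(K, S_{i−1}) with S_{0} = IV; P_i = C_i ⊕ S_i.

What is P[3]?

P[3] = 1

P[1]: S = E(K, 3) = 6; D ⊕ 6 = B.
P[2]: S = E(K, 6) = C; 8 ⊕ C = 4.
P[3]: S = E(K, C) = 9; 8 ⊕ 9 = 1.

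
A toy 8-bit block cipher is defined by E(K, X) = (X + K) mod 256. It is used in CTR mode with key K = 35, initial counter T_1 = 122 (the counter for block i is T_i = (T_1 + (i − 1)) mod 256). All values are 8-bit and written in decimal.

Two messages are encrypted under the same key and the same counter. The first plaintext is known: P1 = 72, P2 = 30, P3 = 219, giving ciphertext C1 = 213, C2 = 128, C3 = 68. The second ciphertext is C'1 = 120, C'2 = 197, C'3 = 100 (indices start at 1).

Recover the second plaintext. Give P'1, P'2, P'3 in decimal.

In CTR with a reused counter, both messages share the same keystream S_i, so C_i ⊕ C'_i = P_i ⊕ P'_i and thus P'_i = P_i ⊕ C_i ⊕ C'_i.
P'1: 72 ⊕ 213 ⊕ 120 = 229.
P'2: 30 ⊕ 128 ⊕ 197 = 91.
P'3: 219 ⊕ 68 ⊕ 100 = 251.

P'1 = 229, P'2 = 91, P'3 = 251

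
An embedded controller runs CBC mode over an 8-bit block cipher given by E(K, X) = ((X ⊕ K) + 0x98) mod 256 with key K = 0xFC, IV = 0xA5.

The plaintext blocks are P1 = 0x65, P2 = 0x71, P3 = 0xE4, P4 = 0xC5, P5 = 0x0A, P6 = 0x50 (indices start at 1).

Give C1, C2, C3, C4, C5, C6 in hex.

CBC encryption: C_i = E(K, P_i ⊕ C_{i−1}), with C_{0} = IV.
C1: P1 ⊕ 0xA5 = 0xC0; E(K, 0xC0) = 0xD4.
C2: P2 ⊕ 0xD4 = 0xA5; E(K, 0xA5) = 0xF1.
C3: P3 ⊕ 0xF1 = 0x15; E(K, 0x15) = 0x81.
C4: P4 ⊕ 0x81 = 0x44; E(K, 0x44) = 0x50.
C5: P5 ⊕ 0x50 = 0x5A; E(K, 0x5A) = 0x3E.
C6: P6 ⊕ 0x3E = 0x6E; E(K, 0x6E) = 0x2A.

C1 = 0xD4, C2 = 0xF1, C3 = 0x81, C4 = 0x50, C5 = 0x3E, C6 = 0x2A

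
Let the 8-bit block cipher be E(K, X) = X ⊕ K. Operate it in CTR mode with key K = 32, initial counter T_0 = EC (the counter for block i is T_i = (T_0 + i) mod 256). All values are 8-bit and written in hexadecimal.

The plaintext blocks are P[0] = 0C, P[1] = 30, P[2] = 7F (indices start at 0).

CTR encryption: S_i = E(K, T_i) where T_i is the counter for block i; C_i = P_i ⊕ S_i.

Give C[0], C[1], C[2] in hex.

C[0] = D2, C[1] = EF, C[2] = A3

C[0]: T = EC, S = E(K, T) = DE; 0C ⊕ DE = D2.
C[1]: T = ED, S = E(K, T) = DF; 30 ⊕ DF = EF.
C[2]: T = EE, S = E(K, T) = DC; 7F ⊕ DC = A3.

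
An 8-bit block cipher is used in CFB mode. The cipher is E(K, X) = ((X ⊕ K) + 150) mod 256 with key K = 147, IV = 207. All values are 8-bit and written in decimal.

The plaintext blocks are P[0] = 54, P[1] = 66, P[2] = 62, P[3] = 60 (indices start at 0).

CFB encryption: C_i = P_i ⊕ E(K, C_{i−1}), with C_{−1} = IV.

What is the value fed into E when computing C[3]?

C[0]: E(K, 207) = 242; 54 ⊕ 242 = 196.
C[1]: E(K, 196) = 237; 66 ⊕ 237 = 175.
C[2]: E(K, 175) = 210; 62 ⊕ 210 = 236.
C[3]: E(K, 236) = 21; 60 ⊕ 21 = 41.
So the input to E for block [3] is 236.

236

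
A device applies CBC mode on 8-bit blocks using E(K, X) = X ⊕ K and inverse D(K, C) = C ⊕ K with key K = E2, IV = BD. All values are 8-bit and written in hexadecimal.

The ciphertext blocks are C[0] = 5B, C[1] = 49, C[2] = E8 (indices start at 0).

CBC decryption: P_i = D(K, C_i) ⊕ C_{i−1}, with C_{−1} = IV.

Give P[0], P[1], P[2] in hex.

P[0]: D(K, 5B) = B9; B9 ⊕ BD = 04.
P[1]: D(K, 49) = AB; AB ⊕ 5B = F0.
P[2]: D(K, E8) = 0A; 0A ⊕ 49 = 43.

P[0] = 04, P[1] = F0, P[2] = 43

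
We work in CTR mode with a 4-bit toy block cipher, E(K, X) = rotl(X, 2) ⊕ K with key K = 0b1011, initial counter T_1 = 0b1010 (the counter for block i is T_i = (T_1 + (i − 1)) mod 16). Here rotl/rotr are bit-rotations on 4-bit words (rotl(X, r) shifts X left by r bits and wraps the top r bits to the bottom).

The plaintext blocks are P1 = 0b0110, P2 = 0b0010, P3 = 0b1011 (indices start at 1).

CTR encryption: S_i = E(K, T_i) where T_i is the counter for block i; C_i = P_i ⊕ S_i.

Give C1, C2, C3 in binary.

C1 = 0b0111, C2 = 0b0111, C3 = 0b0011

C1: T = 0b1010, S = E(K, T) = 0b0001; 0b0110 ⊕ 0b0001 = 0b0111.
C2: T = 0b1011, S = E(K, T) = 0b0101; 0b0010 ⊕ 0b0101 = 0b0111.
C3: T = 0b1100, S = E(K, T) = 0b1000; 0b1011 ⊕ 0b1000 = 0b0011.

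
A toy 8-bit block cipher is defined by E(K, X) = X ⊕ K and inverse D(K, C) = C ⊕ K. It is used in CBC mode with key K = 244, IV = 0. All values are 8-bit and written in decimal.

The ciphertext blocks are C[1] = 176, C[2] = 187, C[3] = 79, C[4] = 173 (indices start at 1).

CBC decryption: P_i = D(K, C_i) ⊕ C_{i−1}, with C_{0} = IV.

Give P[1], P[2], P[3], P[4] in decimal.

P[1]: D(K, 176) = 68; 68 ⊕ 0 = 68.
P[2]: D(K, 187) = 79; 79 ⊕ 176 = 255.
P[3]: D(K, 79) = 187; 187 ⊕ 187 = 0.
P[4]: D(K, 173) = 89; 89 ⊕ 79 = 22.

P[1] = 68, P[2] = 255, P[3] = 0, P[4] = 22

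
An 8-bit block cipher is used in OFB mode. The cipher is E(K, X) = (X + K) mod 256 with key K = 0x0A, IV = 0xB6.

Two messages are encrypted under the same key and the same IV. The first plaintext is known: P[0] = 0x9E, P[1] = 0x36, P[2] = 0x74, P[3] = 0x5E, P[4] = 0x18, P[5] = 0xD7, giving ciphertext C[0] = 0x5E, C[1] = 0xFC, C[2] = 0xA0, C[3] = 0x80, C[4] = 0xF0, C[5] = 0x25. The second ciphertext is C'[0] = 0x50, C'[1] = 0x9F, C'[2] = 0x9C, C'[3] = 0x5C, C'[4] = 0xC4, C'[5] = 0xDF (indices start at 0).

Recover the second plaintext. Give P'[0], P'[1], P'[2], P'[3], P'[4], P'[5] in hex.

P'[0] = 0x90, P'[1] = 0x55, P'[2] = 0x48, P'[3] = 0x82, P'[4] = 0x2C, P'[5] = 0x2D

In OFB with a reused IV, both messages share the same keystream S_i, so C_i ⊕ C'_i = P_i ⊕ P'_i and thus P'_i = P_i ⊕ C_i ⊕ C'_i.
P'[0]: 0x9E ⊕ 0x5E ⊕ 0x50 = 0x90.
P'[1]: 0x36 ⊕ 0xFC ⊕ 0x9F = 0x55.
P'[2]: 0x74 ⊕ 0xA0 ⊕ 0x9C = 0x48.
P'[3]: 0x5E ⊕ 0x80 ⊕ 0x5C = 0x82.
P'[4]: 0x18 ⊕ 0xF0 ⊕ 0xC4 = 0x2C.
P'[5]: 0xD7 ⊕ 0x25 ⊕ 0xDF = 0x2D.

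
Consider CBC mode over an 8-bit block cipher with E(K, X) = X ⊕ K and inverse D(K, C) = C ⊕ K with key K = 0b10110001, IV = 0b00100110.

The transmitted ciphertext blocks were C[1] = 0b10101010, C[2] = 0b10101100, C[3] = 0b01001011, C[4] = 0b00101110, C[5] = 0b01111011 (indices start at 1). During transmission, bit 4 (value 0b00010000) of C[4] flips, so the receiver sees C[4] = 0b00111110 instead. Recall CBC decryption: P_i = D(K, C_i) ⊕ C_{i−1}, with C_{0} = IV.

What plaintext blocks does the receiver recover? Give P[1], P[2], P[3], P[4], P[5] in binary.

Only C[4] changed, to 0b00111110. In CBC, a change in C_i garbles P_i and flips the same bit in P_{i+1}. Decrypting the received ciphertext:
P[1]: D(K, 0b10101010) = 0b00011011; 0b00011011 ⊕ 0b00100110 = 0b00111101.
P[2]: D(K, 0b10101100) = 0b00011101; 0b00011101 ⊕ 0b10101010 = 0b10110111.
P[3]: D(K, 0b01001011) = 0b11111010; 0b11111010 ⊕ 0b10101100 = 0b01010110.
P[4]: D(K, 0b00111110) = 0b10001111; 0b10001111 ⊕ 0b01001011 = 0b11000100.
P[5]: D(K, 0b01111011) = 0b11001010; 0b11001010 ⊕ 0b00111110 = 0b11110100.
Blocks that differ from the original plaintext: P[4], P[5].

P[1] = 0b00111101, P[2] = 0b10110111, P[3] = 0b01010110, P[4] = 0b11000100, P[5] = 0b11110100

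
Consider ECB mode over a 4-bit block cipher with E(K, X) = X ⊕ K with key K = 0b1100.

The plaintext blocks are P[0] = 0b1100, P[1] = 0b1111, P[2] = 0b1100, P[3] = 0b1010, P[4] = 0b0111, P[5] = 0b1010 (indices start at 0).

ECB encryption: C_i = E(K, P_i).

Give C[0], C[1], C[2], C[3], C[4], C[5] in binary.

C[0] = 0b0000, C[1] = 0b0011, C[2] = 0b0000, C[3] = 0b0110, C[4] = 0b1011, C[5] = 0b0110

C[0]: E(K, 0b1100) = 0b0000.
C[1]: E(K, 0b1111) = 0b0011.
C[2]: E(K, 0b1100) = 0b0000.
C[3]: E(K, 0b1010) = 0b0110.
C[4]: E(K, 0b0111) = 0b1011.
C[5]: E(K, 0b1010) = 0b0110.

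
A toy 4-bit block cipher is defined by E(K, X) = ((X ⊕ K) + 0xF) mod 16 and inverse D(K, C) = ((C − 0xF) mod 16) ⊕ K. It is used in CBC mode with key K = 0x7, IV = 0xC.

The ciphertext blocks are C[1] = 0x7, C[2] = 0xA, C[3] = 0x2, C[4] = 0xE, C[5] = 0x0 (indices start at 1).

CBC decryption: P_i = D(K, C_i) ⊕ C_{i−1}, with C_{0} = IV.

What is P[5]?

P[5] = 0x8

P[5]: D(K, 0x0) = 0x6; 0x6 ⊕ 0xE = 0x8.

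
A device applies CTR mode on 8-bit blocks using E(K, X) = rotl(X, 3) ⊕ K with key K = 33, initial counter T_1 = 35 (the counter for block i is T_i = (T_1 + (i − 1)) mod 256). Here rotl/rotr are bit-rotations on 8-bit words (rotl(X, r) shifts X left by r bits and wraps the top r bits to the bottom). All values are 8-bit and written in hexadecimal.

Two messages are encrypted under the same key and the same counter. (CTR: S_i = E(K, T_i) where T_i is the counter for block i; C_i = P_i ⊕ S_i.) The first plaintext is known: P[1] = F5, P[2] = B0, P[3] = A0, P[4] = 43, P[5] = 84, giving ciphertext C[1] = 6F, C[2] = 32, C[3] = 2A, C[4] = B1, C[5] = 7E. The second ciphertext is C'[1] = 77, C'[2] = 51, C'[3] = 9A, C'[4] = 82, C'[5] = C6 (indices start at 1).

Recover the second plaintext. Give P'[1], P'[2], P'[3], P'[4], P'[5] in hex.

In CTR with a reused counter, both messages share the same keystream S_i, so C_i ⊕ C'_i = P_i ⊕ P'_i and thus P'_i = P_i ⊕ C_i ⊕ C'_i.
P'[1]: F5 ⊕ 6F ⊕ 77 = ED.
P'[2]: B0 ⊕ 32 ⊕ 51 = D3.
P'[3]: A0 ⊕ 2A ⊕ 9A = 10.
P'[4]: 43 ⊕ B1 ⊕ 82 = 70.
P'[5]: 84 ⊕ 7E ⊕ C6 = 3C.

P'[1] = ED, P'[2] = D3, P'[3] = 10, P'[4] = 70, P'[5] = 3C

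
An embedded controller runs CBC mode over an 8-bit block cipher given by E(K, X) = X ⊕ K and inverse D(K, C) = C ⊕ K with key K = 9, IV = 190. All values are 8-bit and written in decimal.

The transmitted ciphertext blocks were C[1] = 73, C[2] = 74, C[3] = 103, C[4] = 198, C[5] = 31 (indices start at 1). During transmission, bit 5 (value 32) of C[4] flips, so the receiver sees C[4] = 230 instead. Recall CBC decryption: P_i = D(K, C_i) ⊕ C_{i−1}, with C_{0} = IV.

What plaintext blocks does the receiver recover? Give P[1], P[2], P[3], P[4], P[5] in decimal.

P[1] = 254, P[2] = 10, P[3] = 36, P[4] = 136, P[5] = 240

Only C[4] changed, to 230. In CBC, a change in C_i garbles P_i and flips the same bit in P_{i+1}. Decrypting the received ciphertext:
P[1]: D(K, 73) = 64; 64 ⊕ 190 = 254.
P[2]: D(K, 74) = 67; 67 ⊕ 73 = 10.
P[3]: D(K, 103) = 110; 110 ⊕ 74 = 36.
P[4]: D(K, 230) = 239; 239 ⊕ 103 = 136.
P[5]: D(K, 31) = 22; 22 ⊕ 230 = 240.
Blocks that differ from the original plaintext: P[4], P[5].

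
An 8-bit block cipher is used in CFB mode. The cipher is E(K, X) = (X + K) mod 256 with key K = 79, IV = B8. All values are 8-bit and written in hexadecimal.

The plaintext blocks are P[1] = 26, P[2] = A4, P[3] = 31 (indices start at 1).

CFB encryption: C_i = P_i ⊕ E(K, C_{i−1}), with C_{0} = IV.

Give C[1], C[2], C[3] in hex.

C[1] = 17, C[2] = 34, C[3] = 9C

C[1]: E(K, B8) = 31; 26 ⊕ 31 = 17.
C[2]: E(K, 17) = 90; A4 ⊕ 90 = 34.
C[3]: E(K, 34) = AD; 31 ⊕ AD = 9C.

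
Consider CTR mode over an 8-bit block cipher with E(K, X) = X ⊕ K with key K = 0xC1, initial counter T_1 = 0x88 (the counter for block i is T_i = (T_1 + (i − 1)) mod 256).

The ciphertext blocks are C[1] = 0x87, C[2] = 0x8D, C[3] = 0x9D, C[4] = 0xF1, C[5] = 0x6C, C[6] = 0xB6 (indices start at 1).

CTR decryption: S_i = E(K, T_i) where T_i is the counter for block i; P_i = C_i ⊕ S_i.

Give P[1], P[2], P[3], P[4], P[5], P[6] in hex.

P[1]: T = 0x88, S = E(K, T) = 0x49; 0x87 ⊕ 0x49 = 0xCE.
P[2]: T = 0x89, S = E(K, T) = 0x48; 0x8D ⊕ 0x48 = 0xC5.
P[3]: T = 0x8A, S = E(K, T) = 0x4B; 0x9D ⊕ 0x4B = 0xD6.
P[4]: T = 0x8B, S = E(K, T) = 0x4A; 0xF1 ⊕ 0x4A = 0xBB.
P[5]: T = 0x8C, S = E(K, T) = 0x4D; 0x6C ⊕ 0x4D = 0x21.
P[6]: T = 0x8D, S = E(K, T) = 0x4C; 0xB6 ⊕ 0x4C = 0xFA.

P[1] = 0xCE, P[2] = 0xC5, P[3] = 0xD6, P[4] = 0xBB, P[5] = 0x21, P[6] = 0xFA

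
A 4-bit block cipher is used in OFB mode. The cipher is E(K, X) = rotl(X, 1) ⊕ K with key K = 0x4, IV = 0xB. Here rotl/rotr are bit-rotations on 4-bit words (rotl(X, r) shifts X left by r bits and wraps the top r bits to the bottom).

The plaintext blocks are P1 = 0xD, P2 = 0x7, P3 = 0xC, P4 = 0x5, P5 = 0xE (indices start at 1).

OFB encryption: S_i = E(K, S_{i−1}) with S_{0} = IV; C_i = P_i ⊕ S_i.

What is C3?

C1: S = E(K, 0xB) = 0x3; 0xD ⊕ 0x3 = 0xE.
C2: S = E(K, 0x3) = 0x2; 0x7 ⊕ 0x2 = 0x5.
C3: S = E(K, 0x2) = 0x0; 0xC ⊕ 0x0 = 0xC.

C3 = 0xC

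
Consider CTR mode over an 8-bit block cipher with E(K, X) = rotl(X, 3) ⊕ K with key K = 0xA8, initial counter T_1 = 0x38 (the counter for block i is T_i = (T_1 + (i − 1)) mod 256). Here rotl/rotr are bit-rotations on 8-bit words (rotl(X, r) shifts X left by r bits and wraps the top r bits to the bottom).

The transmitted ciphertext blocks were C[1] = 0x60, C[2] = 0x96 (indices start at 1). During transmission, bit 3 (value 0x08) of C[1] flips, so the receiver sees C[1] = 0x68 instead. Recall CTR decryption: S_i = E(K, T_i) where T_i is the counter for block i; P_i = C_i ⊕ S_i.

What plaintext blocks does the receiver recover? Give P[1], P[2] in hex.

P[1] = 0x01, P[2] = 0xF7

Only C[1] changed, to 0x68. In CTR, a change in C_i flips the same bit in P_i only; the keystream is unaffected. Decrypting the received ciphertext:
P[1]: T = 0x38, S = E(K, T) = 0x69; 0x68 ⊕ 0x69 = 0x01.
P[2]: T = 0x39, S = E(K, T) = 0x61; 0x96 ⊕ 0x61 = 0xF7.
Blocks that differ from the original plaintext: P[1].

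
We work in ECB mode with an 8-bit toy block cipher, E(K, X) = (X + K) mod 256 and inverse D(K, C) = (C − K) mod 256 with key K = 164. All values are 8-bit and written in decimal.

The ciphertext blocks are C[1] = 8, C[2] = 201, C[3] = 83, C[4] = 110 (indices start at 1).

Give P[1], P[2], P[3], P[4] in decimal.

ECB decryption: P_i = D(K, C_i).
P[1]: D(K, 8) = 100.
P[2]: D(K, 201) = 37.
P[3]: D(K, 83) = 175.
P[4]: D(K, 110) = 202.

P[1] = 100, P[2] = 37, P[3] = 175, P[4] = 202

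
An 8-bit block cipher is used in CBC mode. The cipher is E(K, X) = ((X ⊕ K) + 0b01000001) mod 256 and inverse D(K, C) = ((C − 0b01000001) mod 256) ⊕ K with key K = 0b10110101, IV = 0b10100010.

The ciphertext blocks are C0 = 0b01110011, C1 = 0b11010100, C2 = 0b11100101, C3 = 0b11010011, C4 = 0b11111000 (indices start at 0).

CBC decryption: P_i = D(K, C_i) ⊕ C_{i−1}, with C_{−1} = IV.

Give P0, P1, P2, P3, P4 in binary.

P0 = 0b00100101, P1 = 0b01010101, P2 = 0b11000101, P3 = 0b11000010, P4 = 0b11010001

P0: D(K, 0b01110011) = 0b10000111; 0b10000111 ⊕ 0b10100010 = 0b00100101.
P1: D(K, 0b11010100) = 0b00100110; 0b00100110 ⊕ 0b01110011 = 0b01010101.
P2: D(K, 0b11100101) = 0b00010001; 0b00010001 ⊕ 0b11010100 = 0b11000101.
P3: D(K, 0b11010011) = 0b00100111; 0b00100111 ⊕ 0b11100101 = 0b11000010.
P4: D(K, 0b11111000) = 0b00000010; 0b00000010 ⊕ 0b11010011 = 0b11010001.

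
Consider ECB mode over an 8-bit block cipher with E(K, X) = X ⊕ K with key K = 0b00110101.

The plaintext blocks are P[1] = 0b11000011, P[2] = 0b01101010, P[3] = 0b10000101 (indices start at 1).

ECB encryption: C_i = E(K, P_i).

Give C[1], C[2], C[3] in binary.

C[1] = 0b11110110, C[2] = 0b01011111, C[3] = 0b10110000

C[1]: E(K, 0b11000011) = 0b11110110.
C[2]: E(K, 0b01101010) = 0b01011111.
C[3]: E(K, 0b10000101) = 0b10110000.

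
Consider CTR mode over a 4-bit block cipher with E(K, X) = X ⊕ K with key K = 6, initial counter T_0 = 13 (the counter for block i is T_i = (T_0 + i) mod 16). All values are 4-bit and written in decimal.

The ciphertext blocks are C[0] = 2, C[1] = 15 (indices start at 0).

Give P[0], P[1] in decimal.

CTR decryption: S_i = E(K, T_i) where T_i is the counter for block i; P_i = C_i ⊕ S_i.
P[0]: T = 13, S = E(K, T) = 11; 2 ⊕ 11 = 9.
P[1]: T = 14, S = E(K, T) = 8; 15 ⊕ 8 = 7.

P[0] = 9, P[1] = 7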